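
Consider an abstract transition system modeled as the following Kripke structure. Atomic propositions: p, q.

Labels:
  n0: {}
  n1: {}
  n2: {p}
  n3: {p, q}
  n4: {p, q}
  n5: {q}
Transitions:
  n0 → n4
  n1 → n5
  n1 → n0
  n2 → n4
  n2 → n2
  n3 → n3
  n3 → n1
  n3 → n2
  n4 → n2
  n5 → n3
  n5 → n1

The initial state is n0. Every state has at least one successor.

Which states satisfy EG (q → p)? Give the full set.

States satisfying q → p: {n0, n1, n2, n3, n4}.
States satisfying EG (q → p): {n0, n1, n2, n3, n4}.

{n0, n1, n2, n3, n4}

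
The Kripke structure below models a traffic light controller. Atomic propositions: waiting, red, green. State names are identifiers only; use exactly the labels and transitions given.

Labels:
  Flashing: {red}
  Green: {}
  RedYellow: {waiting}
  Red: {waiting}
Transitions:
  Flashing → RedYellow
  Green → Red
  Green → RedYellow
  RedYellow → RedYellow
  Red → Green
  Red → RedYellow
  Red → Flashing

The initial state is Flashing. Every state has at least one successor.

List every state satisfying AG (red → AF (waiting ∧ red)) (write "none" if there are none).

{RedYellow}

States satisfying red → AF (waiting ∧ red): {Green, RedYellow, Red}.
States satisfying AG (red → AF (waiting ∧ red)): {RedYellow}.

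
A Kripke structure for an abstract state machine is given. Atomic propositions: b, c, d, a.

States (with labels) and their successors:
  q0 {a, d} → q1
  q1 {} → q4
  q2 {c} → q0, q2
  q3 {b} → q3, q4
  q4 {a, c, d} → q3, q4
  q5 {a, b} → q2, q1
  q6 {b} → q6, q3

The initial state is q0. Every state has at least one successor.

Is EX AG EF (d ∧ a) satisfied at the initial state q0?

States satisfying AG EF (d ∧ a): {q0, q1, q2, q3, q4, q5, q6}.
States satisfying EX AG EF (d ∧ a): {q0, q1, q2, q3, q4, q5, q6}.
q0 ∈ Sat(EX AG EF (d ∧ a)).

Yes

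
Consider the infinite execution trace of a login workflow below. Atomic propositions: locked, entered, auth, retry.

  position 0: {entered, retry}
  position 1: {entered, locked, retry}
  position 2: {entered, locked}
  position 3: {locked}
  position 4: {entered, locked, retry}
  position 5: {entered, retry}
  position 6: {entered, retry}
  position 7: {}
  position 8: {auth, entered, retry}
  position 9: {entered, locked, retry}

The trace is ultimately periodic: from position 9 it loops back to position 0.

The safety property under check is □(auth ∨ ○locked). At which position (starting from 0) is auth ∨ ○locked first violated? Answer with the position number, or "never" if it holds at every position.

Check auth ∨ ○locked at each position in order: 0 ✓, 1 ✓, 2 ✓, 3 ✓.
At position 4 the labels are {entered, locked, retry} and the next position 5 has {entered, retry}, so auth ∨ ○locked is false there. This is the first violation.

4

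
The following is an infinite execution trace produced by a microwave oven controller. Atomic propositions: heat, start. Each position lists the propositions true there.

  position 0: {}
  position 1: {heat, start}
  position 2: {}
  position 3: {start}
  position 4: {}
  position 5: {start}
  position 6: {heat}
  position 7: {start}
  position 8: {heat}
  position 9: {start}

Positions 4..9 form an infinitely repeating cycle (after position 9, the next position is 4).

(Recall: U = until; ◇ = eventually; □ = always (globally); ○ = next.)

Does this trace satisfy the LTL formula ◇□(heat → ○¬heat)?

□(heat → ○¬heat) holds at position 0, which is reachable from 0, so ◇□(heat → ○¬heat) holds.

Yes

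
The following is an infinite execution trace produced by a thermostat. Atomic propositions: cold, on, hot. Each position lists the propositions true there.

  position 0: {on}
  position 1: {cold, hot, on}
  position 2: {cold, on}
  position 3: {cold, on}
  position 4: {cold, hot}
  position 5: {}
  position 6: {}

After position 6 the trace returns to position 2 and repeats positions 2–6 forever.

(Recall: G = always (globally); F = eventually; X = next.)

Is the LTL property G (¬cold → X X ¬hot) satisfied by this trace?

¬cold → X X ¬hot holds at every position 0..6, and those are all positions ever visited, so G (¬cold → X X ¬hot) holds.
Positions where ¬cold holds: 0, 5, 6.
Check X X ¬hot at each: 0→ok, 5→ok, 6→ok.

Holds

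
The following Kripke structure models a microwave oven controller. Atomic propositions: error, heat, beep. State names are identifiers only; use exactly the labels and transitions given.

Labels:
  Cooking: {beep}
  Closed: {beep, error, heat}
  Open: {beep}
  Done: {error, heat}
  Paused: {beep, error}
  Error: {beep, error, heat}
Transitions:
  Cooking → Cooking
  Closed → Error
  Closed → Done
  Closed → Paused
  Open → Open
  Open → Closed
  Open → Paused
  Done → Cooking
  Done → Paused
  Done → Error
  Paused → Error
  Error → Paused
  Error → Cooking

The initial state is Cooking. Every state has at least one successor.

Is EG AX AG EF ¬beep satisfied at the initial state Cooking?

Violated

States satisfying AX AG EF ¬beep: ∅.
States satisfying EG AX AG EF ¬beep: ∅.
No suitable path/successor from Cooking witnesses the formula.
Cooking ∉ Sat(EG AX AG EF ¬beep).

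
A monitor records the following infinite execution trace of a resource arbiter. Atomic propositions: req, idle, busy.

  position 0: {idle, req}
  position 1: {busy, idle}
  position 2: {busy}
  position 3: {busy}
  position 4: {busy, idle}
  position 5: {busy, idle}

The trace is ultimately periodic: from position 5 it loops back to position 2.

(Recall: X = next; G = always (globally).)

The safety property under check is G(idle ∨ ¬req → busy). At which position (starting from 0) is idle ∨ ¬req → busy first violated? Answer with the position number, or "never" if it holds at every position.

0

At position 0 the labels are {idle, req}, so idle ∨ ¬req → busy is false there. This is the first violation.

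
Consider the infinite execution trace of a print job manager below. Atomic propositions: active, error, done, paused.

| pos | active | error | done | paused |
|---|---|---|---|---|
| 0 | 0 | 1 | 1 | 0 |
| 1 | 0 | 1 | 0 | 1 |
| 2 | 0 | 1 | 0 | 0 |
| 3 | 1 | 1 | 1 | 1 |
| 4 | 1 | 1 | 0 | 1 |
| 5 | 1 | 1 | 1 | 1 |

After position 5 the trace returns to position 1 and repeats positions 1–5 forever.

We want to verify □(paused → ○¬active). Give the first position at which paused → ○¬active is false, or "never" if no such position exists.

Check paused → ○¬active at each position in order: 0 ✓, 1 ✓, 2 ✓.
At position 3 the labels are {active, done, error, paused} and the next position 4 has {active, error, paused}, so paused → ○¬active is false there. This is the first violation.

3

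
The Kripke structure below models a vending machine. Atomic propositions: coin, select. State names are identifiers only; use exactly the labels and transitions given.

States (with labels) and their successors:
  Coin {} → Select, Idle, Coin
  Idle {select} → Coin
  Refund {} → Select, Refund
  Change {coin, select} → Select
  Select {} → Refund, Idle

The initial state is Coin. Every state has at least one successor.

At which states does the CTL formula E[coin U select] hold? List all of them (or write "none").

States satisfying coin: {Change}.
States satisfying select: {Idle, Change}.
States satisfying E[coin U select]: {Idle, Change}.

{Idle, Change}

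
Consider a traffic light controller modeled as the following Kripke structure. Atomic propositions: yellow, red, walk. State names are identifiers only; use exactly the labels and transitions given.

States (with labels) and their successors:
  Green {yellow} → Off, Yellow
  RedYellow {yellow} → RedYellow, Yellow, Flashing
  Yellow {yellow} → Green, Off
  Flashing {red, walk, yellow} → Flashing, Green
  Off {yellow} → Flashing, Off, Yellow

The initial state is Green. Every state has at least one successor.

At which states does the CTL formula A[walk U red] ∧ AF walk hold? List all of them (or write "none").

{Flashing}

States satisfying walk: {Flashing}.
States satisfying red: {Flashing}.
States satisfying A[walk U red]: {Flashing}.
States satisfying AF walk: {Flashing}.
States satisfying A[walk U red] ∧ AF walk: {Flashing}.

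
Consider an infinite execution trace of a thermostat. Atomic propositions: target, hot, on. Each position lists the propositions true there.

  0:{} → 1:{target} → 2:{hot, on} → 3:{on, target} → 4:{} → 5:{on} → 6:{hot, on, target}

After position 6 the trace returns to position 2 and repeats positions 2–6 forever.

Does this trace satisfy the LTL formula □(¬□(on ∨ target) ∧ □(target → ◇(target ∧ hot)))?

¬□(on ∨ target) ∧ □(target → ◇(target ∧ hot)) holds at every position 0..6, and those are all positions ever visited, so □(¬□(on ∨ target) ∧ □(target → ◇(target ∧ hot))) holds.

Satisfied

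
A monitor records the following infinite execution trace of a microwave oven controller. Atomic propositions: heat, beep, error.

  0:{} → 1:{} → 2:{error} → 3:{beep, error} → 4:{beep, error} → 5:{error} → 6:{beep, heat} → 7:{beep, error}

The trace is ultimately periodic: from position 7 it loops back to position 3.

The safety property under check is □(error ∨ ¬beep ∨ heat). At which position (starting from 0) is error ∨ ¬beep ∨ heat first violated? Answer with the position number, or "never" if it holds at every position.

error ∨ ¬beep ∨ heat holds at every position 0..7, and those are all the positions the trace ever visits, so the invariant □(error ∨ ¬beep ∨ heat) is never violated.

never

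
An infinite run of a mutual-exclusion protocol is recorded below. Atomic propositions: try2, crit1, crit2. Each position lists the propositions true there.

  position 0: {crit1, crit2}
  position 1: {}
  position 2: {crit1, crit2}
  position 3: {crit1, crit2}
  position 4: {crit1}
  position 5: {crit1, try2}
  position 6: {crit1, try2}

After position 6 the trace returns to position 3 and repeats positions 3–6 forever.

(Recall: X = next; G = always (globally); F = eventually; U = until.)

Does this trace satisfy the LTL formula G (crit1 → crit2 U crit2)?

crit1 → crit2 U crit2 must hold at every position from 0 onward. It fails at position 4, so G (crit1 → crit2 U crit2) is false.
Positions where crit1 holds: 0, 2, 3, 4, 5, 6.
Check crit2 U crit2 at each: 0→ok, 2→ok, 3→ok, 4→fails, 5→fails, 6→fails.

Violated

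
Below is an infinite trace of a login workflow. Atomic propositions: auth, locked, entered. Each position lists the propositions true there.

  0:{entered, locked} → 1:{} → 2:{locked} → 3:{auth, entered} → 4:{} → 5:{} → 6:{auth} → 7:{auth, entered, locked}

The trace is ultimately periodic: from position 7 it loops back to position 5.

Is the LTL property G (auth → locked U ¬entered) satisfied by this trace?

Does not hold

auth → locked U ¬entered must hold at every position from 0 onward. It fails at position 3, so G (auth → locked U ¬entered) is false.
Positions where auth holds: 3, 6, 7.
Check locked U ¬entered at each: 3→fails, 6→ok, 7→ok.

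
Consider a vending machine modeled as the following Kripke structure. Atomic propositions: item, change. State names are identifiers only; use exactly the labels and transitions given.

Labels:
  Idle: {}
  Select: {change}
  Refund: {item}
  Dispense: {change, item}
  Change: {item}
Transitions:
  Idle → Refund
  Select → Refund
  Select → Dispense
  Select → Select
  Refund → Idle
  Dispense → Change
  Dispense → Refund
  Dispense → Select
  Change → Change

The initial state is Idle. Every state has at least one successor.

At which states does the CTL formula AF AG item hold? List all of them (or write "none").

{Change}

States satisfying AG item: {Change}.
States satisfying AF AG item: {Change}.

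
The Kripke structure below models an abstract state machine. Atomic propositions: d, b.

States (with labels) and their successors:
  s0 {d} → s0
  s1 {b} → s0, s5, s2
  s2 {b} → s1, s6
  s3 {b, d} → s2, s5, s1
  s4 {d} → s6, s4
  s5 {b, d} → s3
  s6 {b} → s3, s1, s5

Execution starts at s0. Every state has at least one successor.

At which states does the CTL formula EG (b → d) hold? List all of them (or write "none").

States satisfying b → d: {s0, s3, s4, s5}.
States satisfying EG (b → d): {s0, s3, s4, s5}.

{s0, s3, s4, s5}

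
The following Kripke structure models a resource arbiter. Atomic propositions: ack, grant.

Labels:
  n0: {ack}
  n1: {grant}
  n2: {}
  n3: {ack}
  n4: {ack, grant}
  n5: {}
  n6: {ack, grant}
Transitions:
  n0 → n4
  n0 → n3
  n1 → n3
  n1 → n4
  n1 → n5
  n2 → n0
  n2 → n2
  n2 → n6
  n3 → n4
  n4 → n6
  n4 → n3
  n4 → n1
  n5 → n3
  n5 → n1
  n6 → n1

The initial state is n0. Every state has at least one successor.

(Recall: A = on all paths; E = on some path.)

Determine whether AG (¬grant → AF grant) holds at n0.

States satisfying ¬grant → AF grant: {n0, n1, n3, n4, n5, n6}.
States satisfying AG (¬grant → AF grant): {n0, n1, n3, n4, n5, n6}.
Every state reachable from n0 satisfies ¬grant → AF grant.
n0 ∈ Sat(AG (¬grant → AF grant)).

Satisfied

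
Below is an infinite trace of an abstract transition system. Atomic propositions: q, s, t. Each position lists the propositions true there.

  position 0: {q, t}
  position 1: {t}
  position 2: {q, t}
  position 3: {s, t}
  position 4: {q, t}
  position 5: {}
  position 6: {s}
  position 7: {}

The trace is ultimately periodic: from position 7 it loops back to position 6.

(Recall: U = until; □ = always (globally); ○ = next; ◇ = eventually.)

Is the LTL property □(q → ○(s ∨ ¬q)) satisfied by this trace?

q → ○(s ∨ ¬q) holds at every position 0..7, and those are all positions ever visited, so □(q → ○(s ∨ ¬q)) holds.
Positions where q holds: 0, 2, 4.
Check ○(s ∨ ¬q) at each: 0→ok, 2→ok, 4→ok.

Holds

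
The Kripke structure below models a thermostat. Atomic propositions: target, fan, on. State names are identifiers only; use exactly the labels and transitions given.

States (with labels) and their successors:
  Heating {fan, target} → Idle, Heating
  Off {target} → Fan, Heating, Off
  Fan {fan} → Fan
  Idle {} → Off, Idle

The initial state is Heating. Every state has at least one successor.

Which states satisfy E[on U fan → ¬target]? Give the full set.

{Off, Fan, Idle}

States satisfying on: ∅.
States satisfying fan → ¬target: {Off, Fan, Idle}.
States satisfying E[on U fan → ¬target]: {Off, Fan, Idle}.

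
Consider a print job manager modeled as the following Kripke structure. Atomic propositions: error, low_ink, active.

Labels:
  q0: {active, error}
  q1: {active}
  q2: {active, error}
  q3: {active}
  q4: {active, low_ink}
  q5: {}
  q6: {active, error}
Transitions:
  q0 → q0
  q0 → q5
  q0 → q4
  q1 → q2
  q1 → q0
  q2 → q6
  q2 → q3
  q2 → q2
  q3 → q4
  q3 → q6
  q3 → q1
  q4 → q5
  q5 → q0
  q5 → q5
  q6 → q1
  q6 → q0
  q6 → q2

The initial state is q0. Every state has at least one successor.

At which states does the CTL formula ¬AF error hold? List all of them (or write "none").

{q3, q4, q5}

States satisfying error: {q0, q2, q6}.
States satisfying AF error: {q0, q1, q2, q6}.
States satisfying ¬AF error: {q3, q4, q5}.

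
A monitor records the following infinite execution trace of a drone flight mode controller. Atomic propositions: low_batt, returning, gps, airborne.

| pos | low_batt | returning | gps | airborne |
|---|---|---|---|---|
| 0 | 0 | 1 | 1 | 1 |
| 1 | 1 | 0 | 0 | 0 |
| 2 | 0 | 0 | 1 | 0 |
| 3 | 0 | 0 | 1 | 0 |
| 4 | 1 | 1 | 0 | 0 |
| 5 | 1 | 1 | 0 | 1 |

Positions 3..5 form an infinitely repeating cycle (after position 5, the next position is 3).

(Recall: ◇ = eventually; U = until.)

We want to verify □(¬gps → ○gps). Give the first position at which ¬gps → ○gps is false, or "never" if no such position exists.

4

Check ¬gps → ○gps at each position in order: 0 ✓, 1 ✓, 2 ✓, 3 ✓.
At position 4 the labels are {low_batt, returning} and the next position 5 has {airborne, low_batt, returning}, so ¬gps → ○gps is false there. This is the first violation.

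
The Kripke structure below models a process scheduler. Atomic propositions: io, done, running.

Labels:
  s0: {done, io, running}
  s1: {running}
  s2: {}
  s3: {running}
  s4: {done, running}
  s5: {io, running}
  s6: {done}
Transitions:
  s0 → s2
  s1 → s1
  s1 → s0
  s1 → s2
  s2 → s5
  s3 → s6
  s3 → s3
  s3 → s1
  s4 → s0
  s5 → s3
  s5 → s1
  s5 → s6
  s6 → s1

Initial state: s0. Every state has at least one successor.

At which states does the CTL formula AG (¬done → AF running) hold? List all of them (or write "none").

States satisfying ¬done → AF running: {s0, s1, s2, s3, s4, s5, s6}.
States satisfying AG (¬done → AF running): {s0, s1, s2, s3, s4, s5, s6}.

{s0, s1, s2, s3, s4, s5, s6}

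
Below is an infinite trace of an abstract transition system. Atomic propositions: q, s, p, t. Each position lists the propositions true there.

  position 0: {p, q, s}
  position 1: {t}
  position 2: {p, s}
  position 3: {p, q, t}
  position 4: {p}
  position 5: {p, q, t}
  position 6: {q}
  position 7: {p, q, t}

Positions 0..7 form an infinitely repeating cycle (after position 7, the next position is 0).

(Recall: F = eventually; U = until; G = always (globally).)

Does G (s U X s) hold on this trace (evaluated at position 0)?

s U X s must hold at every position from 0 onward. It fails at position 2, so G (s U X s) is false.

Violated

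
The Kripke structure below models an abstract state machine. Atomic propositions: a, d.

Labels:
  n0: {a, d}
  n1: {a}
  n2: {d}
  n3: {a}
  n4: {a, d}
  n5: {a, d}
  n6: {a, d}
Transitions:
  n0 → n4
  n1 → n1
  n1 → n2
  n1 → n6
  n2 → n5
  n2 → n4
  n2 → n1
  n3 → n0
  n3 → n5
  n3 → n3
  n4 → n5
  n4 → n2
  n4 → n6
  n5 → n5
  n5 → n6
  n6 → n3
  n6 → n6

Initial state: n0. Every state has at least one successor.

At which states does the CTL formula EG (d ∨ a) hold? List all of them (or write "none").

States satisfying d ∨ a: {n0, n1, n2, n3, n4, n5, n6}.
States satisfying EG (d ∨ a): {n0, n1, n2, n3, n4, n5, n6}.

{n0, n1, n2, n3, n4, n5, n6}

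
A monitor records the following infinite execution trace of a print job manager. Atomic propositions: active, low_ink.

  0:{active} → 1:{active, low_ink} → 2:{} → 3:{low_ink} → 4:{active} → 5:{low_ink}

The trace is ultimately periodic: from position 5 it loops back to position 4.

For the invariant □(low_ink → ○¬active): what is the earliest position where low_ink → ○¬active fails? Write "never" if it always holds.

3

Check low_ink → ○¬active at each position in order: 0 ✓, 1 ✓, 2 ✓.
At position 3 the labels are {low_ink} and the next position 4 has {active}, so low_ink → ○¬active is false there. This is the first violation.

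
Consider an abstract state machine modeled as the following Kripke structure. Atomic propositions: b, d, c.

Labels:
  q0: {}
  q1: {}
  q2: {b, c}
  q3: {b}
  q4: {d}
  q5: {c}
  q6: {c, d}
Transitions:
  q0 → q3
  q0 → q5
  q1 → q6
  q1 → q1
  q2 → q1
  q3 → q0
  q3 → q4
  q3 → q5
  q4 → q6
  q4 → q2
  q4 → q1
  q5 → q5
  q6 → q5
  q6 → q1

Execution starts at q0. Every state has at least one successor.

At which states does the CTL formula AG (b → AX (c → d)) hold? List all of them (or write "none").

{q1, q2, q4, q5, q6}

States satisfying b → AX (c → d): {q0, q1, q2, q4, q5, q6}.
States satisfying AG (b → AX (c → d)): {q1, q2, q4, q5, q6}.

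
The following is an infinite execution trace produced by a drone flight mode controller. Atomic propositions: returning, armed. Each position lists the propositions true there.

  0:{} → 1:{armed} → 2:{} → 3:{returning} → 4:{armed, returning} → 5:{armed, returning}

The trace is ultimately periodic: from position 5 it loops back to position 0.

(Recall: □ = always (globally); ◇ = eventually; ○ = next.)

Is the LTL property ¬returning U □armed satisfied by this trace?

Walking from position 0: at position 3, □armed has not yet held and ¬returning fails, so ¬returning U □armed is false.

Does not hold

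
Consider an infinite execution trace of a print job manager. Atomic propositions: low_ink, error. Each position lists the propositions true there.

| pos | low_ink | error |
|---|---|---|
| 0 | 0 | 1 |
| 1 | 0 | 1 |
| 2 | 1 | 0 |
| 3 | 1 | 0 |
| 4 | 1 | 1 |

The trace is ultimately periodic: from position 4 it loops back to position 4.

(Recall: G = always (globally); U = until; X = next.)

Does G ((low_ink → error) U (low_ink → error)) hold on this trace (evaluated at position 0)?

(low_ink → error) U (low_ink → error) must hold at every position from 0 onward. It fails at position 2, so G ((low_ink → error) U (low_ink → error)) is false.

Violated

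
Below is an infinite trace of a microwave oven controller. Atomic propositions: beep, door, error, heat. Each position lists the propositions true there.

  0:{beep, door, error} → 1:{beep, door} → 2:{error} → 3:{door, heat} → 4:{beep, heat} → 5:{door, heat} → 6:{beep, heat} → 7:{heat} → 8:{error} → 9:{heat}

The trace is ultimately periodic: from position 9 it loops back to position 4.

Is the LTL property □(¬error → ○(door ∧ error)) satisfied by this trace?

¬error → ○(door ∧ error) must hold at every position from 0 onward. It fails at position 1, so □(¬error → ○(door ∧ error)) is false.
Positions where ¬error holds: 1, 3, 4, 5, 6, 7, 9.
Check ○(door ∧ error) at each: 1→fails, 3→fails, 4→fails, 5→fails, 6→fails, 7→fails, 9→fails.

Violated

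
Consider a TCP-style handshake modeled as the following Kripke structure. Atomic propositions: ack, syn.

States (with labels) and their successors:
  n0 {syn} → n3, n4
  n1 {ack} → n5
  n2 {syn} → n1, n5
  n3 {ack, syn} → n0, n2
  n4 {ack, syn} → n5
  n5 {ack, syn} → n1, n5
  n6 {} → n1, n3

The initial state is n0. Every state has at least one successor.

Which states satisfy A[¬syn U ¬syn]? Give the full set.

{n1, n6}

States satisfying ¬syn: {n1, n6}.
States satisfying A[¬syn U ¬syn]: {n1, n6}.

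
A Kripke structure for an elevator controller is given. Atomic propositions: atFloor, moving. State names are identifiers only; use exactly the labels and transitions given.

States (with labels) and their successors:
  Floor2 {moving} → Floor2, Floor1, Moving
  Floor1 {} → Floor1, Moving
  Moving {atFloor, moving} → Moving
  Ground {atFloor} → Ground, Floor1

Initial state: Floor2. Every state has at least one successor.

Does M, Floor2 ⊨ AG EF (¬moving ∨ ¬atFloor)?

States satisfying EF (¬moving ∨ ¬atFloor): {Floor2, Floor1, Ground}.
States satisfying AG EF (¬moving ∨ ¬atFloor): ∅.
Moving is reachable from Floor2 and violates EF (¬moving ∨ ¬atFloor), so AG fails at Floor2.
Floor2 ∉ Sat(AG EF (¬moving ∨ ¬atFloor)).

Does not hold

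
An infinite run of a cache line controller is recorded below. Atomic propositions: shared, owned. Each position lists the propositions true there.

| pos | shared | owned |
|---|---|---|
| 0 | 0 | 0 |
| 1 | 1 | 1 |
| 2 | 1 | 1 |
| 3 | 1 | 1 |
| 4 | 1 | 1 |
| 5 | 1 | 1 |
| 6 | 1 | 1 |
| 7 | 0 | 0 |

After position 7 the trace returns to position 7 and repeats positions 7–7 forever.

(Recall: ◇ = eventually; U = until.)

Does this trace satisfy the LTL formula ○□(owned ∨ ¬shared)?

Holds

The position after 0 is 1; □(owned ∨ ¬shared) is true there.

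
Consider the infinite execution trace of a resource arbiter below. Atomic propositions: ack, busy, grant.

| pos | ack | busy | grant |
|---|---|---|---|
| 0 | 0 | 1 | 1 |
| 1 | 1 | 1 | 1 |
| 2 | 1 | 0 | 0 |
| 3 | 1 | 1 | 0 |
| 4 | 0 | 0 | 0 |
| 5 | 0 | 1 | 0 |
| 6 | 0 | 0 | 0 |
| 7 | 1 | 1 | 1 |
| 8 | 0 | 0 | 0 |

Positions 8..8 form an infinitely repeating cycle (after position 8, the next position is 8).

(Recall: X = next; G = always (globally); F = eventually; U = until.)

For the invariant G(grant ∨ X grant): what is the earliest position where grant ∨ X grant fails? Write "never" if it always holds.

2

Check grant ∨ X grant at each position in order: 0 ✓, 1 ✓.
At position 2 the labels are {ack} and the next position 3 has {ack, busy}, so grant ∨ X grant is false there. This is the first violation.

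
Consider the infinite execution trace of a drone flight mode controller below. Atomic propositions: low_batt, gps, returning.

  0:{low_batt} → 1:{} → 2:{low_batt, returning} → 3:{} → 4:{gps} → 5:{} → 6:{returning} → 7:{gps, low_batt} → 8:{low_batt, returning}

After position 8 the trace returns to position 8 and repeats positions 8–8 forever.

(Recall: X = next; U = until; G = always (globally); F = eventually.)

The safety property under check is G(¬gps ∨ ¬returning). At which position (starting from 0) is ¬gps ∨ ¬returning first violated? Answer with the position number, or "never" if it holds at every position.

¬gps ∨ ¬returning holds at every position 0..8, and those are all the positions the trace ever visits, so the invariant G(¬gps ∨ ¬returning) is never violated.

never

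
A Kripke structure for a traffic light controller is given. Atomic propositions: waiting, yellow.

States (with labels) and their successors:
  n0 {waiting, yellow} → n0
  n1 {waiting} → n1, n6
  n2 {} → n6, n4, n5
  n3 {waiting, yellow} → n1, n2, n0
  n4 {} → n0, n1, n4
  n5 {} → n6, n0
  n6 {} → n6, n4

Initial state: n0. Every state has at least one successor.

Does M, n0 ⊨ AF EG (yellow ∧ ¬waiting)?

Does not hold

States satisfying EG (yellow ∧ ¬waiting): ∅.
States satisfying AF EG (yellow ∧ ¬waiting): ∅.
There is a path from n0 along which EG (yellow ∧ ¬waiting) never holds.
n0 ∉ Sat(AF EG (yellow ∧ ¬waiting)).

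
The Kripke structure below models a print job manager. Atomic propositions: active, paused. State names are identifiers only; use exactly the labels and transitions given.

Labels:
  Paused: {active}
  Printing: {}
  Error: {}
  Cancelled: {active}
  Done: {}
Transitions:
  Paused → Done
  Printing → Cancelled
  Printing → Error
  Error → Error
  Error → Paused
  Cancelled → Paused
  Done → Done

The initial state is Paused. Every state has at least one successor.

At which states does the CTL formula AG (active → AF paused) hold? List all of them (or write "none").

States satisfying active → AF paused: {Printing, Error, Done}.
States satisfying AG (active → AF paused): {Done}.

{Done}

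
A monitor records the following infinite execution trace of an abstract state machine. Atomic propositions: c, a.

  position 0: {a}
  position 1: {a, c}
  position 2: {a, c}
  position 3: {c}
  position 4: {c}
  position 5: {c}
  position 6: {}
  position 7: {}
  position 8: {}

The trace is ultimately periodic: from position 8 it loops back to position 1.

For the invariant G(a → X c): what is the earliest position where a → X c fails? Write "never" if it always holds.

never

a → X c holds at every position 0..8, and those are all the positions the trace ever visits, so the invariant G(a → X c) is never violated.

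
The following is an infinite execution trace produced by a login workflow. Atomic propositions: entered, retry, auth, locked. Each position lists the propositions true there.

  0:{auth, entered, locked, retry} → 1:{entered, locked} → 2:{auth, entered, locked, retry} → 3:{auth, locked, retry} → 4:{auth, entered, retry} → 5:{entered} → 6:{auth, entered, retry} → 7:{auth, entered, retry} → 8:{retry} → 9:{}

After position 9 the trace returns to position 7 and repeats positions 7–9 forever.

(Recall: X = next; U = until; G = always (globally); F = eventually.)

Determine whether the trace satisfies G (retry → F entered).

retry → F entered holds at every position 0..9, and those are all positions ever visited, so G (retry → F entered) holds.
Positions where retry holds: 0, 2, 3, 4, 6, 7, 8.
Check F entered at each: 0→ok, 2→ok, 3→ok, 4→ok, 6→ok, 7→ok, 8→ok.

Holds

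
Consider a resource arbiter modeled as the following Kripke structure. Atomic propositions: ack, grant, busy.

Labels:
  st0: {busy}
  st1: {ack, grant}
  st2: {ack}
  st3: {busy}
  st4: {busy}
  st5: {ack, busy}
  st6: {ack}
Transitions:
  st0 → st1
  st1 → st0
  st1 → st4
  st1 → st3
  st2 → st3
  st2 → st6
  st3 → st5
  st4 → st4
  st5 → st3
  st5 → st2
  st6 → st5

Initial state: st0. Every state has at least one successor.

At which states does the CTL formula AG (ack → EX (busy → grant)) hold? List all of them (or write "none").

States satisfying ack → EX (busy → grant): {st0, st2, st3, st4, st5}.
States satisfying AG (ack → EX (busy → grant)): {st4}.

{st4}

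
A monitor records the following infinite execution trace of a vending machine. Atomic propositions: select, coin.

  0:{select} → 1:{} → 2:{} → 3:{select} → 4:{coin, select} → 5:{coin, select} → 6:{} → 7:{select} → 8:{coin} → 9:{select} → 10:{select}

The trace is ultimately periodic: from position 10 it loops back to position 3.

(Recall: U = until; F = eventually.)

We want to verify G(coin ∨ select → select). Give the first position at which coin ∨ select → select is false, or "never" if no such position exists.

Check coin ∨ select → select at each position in order: 0 ✓, 1 ✓, 2 ✓, 3 ✓, 4 ✓, 5 ✓, 6 ✓, 7 ✓.
At position 8 the labels are {coin}, so coin ∨ select → select is false there. This is the first violation.

8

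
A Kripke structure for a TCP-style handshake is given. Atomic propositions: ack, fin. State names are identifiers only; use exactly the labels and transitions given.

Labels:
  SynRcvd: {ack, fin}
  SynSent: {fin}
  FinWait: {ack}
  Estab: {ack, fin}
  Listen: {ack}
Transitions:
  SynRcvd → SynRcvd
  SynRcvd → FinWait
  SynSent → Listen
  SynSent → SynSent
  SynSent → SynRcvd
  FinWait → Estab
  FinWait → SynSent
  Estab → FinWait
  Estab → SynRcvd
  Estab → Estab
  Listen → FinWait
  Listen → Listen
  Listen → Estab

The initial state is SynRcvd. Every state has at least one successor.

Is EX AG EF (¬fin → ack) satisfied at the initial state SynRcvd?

States satisfying AG EF (¬fin → ack): {SynRcvd, SynSent, FinWait, Estab, Listen}.
States satisfying EX AG EF (¬fin → ack): {SynRcvd, SynSent, FinWait, Estab, Listen}.
SynRcvd ∈ Sat(EX AG EF (¬fin → ack)).

Yes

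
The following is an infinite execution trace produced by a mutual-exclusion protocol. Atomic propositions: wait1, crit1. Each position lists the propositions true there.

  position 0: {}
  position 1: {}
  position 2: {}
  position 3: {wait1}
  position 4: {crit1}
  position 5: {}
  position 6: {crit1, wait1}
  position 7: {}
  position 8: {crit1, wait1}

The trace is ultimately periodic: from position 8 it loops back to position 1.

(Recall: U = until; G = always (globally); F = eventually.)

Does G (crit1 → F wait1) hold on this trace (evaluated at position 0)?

Yes

crit1 → F wait1 holds at every position 0..8, and those are all positions ever visited, so G (crit1 → F wait1) holds.
Positions where crit1 holds: 4, 6, 8.
Check F wait1 at each: 4→ok, 6→ok, 8→ok.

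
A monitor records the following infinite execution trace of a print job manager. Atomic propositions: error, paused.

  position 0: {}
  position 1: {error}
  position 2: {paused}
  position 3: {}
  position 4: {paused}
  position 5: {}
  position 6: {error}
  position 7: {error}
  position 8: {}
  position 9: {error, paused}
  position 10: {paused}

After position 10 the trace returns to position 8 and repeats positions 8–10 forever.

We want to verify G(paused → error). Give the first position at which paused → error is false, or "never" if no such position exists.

Check paused → error at each position in order: 0 ✓, 1 ✓.
At position 2 the labels are {paused}, so paused → error is false there. This is the first violation.

2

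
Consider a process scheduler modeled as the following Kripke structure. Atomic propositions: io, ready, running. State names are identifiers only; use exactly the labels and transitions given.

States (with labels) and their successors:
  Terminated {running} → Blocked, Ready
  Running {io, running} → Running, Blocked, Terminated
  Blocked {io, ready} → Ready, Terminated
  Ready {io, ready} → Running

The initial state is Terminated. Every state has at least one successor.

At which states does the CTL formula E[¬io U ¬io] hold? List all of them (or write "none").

{Terminated}

States satisfying ¬io: {Terminated}.
States satisfying E[¬io U ¬io]: {Terminated}.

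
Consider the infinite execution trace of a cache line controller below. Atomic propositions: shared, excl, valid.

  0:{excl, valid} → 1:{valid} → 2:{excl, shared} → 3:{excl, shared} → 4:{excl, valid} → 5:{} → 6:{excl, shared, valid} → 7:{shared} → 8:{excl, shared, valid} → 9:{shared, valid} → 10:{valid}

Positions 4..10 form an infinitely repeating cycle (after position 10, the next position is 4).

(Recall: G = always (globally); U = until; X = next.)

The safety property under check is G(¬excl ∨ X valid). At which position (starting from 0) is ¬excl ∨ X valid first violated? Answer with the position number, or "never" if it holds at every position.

Check ¬excl ∨ X valid at each position in order: 0 ✓, 1 ✓.
At position 2 the labels are {excl, shared} and the next position 3 has {excl, shared}, so ¬excl ∨ X valid is false there. This is the first violation.

2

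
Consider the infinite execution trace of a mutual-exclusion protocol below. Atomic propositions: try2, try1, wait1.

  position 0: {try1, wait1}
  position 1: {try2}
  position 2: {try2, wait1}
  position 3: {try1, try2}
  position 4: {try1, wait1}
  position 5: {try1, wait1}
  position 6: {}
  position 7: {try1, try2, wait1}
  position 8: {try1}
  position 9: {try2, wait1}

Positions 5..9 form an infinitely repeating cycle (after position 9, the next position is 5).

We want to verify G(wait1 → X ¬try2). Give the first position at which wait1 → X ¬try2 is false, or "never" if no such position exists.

0

At position 0 the labels are {try1, wait1} and the next position 1 has {try2}, so wait1 → X ¬try2 is false there. This is the first violation.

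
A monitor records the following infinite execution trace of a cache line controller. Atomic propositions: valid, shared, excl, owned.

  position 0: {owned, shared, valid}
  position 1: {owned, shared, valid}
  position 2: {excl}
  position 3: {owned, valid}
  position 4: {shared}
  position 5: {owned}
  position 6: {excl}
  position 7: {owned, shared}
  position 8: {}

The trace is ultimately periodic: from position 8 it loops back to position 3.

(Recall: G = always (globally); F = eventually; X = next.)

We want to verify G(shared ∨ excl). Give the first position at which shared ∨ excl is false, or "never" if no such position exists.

3

Check shared ∨ excl at each position in order: 0 ✓, 1 ✓, 2 ✓.
At position 3 the labels are {owned, valid}, so shared ∨ excl is false there. This is the first violation.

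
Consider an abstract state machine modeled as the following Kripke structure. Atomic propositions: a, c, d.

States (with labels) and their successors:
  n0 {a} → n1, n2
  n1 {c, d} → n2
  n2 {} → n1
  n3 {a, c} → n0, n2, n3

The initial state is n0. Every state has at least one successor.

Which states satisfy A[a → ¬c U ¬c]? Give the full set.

States satisfying a → ¬c: {n0, n1, n2}.
States satisfying ¬c: {n0, n2}.
States satisfying A[a → ¬c U ¬c]: {n0, n1, n2}.

{n0, n1, n2}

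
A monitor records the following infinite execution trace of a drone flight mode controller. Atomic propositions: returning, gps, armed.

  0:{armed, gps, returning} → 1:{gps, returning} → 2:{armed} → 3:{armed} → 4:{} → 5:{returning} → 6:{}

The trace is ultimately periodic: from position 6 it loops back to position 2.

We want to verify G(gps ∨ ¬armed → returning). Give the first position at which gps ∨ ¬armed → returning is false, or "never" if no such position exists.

Check gps ∨ ¬armed → returning at each position in order: 0 ✓, 1 ✓, 2 ✓, 3 ✓.
At position 4 the labels are {}, so gps ∨ ¬armed → returning is false there. This is the first violation.

4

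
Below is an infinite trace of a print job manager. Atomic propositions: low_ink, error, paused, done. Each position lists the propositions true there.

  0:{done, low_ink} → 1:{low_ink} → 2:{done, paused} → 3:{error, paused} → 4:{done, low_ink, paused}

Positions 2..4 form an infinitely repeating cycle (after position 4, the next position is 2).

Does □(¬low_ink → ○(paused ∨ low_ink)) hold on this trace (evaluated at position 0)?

Holds

¬low_ink → ○(paused ∨ low_ink) holds at every position 0..4, and those are all positions ever visited, so □(¬low_ink → ○(paused ∨ low_ink)) holds.
Positions where ¬low_ink holds: 2, 3.
Check ○(paused ∨ low_ink) at each: 2→ok, 3→ok.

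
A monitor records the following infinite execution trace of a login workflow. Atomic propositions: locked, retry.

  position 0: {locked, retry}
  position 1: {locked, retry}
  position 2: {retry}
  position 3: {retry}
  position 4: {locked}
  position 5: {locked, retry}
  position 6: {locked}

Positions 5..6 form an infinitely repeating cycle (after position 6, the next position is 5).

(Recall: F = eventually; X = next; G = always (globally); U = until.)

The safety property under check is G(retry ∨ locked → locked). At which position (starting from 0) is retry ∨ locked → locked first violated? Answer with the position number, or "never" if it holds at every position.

Check retry ∨ locked → locked at each position in order: 0 ✓, 1 ✓.
At position 2 the labels are {retry}, so retry ∨ locked → locked is false there. This is the first violation.

2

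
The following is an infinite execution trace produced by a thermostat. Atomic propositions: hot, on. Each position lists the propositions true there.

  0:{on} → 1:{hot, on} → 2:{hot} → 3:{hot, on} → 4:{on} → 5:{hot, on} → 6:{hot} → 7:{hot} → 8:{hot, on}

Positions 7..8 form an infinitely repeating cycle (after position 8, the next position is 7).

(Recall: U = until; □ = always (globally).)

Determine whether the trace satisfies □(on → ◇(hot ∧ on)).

Holds

on → ◇(hot ∧ on) holds at every position 0..8, and those are all positions ever visited, so □(on → ◇(hot ∧ on)) holds.
Positions where on holds: 0, 1, 3, 4, 5, 8.
Check ◇(hot ∧ on) at each: 0→ok, 1→ok, 3→ok, 4→ok, 5→ok, 8→ok.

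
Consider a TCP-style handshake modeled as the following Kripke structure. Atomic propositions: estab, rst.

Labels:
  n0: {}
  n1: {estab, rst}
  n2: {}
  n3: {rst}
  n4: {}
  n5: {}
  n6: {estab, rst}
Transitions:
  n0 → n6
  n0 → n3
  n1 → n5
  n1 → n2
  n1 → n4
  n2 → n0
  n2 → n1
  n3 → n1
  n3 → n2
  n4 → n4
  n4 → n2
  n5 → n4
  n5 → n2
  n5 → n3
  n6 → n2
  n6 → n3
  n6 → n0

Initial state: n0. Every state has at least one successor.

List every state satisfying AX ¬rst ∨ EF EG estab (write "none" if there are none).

States satisfying ¬rst: {n0, n2, n4, n5}.
States satisfying AX ¬rst: {n1, n4}.
States satisfying EG estab: ∅.
States satisfying EF EG estab: ∅.
States satisfying AX ¬rst ∨ EF EG estab: {n1, n4}.

{n1, n4}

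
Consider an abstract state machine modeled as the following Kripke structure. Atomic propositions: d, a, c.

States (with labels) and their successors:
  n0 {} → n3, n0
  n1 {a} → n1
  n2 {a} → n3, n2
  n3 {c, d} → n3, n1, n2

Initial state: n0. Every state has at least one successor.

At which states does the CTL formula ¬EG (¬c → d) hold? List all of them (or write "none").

{n0, n1, n2}

States satisfying ¬c → d: {n3}.
States satisfying EG (¬c → d): {n3}.
States satisfying ¬EG (¬c → d): {n0, n1, n2}.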